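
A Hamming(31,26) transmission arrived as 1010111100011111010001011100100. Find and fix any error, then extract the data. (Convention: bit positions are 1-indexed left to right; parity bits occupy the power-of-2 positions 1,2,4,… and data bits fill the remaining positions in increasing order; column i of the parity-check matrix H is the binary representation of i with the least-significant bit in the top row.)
Syndrome s = H · r^T (mod 2), r = 1010111100011111010001011100100:
  s[0] = (1010101010101010101010101010101)·(1010111100011111010001011100100) mod 2 = 1+0+1+0+1+0+1+0+0+0+0+0+1+0+1+0+0+0+0+0+0+0+0+0+1+0+0+0+1+0+0 mod 2 = 0
  s[1] = (0110011001100110011001100110011)·(1010111100011111010001011100100) mod 2 = 0+0+1+0+0+1+1+0+0+0+0+0+0+1+1+0+0+1+0+0+0+1+0+0+0+1+0+0+0+0+0 mod 2 = 0
  s[2] = (0001111000011110000111100001111)·(1010111100011111010001011100100) mod 2 = 0+0+0+0+1+1+1+0+0+0+0+1+1+1+1+0+0+0+0+0+0+1+0+0+0+0+0+0+1+0+0 mod 2 = 1
  s[3] = (0000000111111110000000011111111)·(1010111100011111010001011100100) mod 2 = 0+0+0+0+0+0+0+1+0+0+0+1+1+1+1+0+0+0+0+0+0+0+0+1+1+1+0+0+1+0+0 mod 2 = 1
  s[4] = (0000000000000001111111111111111)·(1010111100011111010001011100100) mod 2 = 0+0+0+0+0+0+0+0+0+0+0+0+0+0+0+1+0+1+0+0+0+1+0+1+1+1+0+0+1+0+0 mod 2 = 1
Syndrome = 00111
Column 28 of H equals this syndrome → error at bit 28 (1-indexed).
Flip bit 28: 1010111100011111010001011100100 → 1010111100011111010001011101100
Extract data bits at positions {3,5,6,7,9,10,11,12,13,14,15,17,18,19,20,21,22,23,24,25,26,27,28,29,30,31}: 11110001111010001011101100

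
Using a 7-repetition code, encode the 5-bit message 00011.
Repeat each bit 7× and concatenate:
0→0000000  0→0000000  0→0000000  1→1111111  1→1111111
Codeword = 00000000000000000000011111111111111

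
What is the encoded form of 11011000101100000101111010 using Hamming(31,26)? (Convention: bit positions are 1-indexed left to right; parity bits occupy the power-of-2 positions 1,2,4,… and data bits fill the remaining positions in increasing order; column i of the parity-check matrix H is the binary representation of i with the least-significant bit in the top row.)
Codeword c = d · G (mod 2), d = 11011000101100000101111010:
  c[0] = d·G[:,0] = (11011000101100000101111010)·(11011010101101010101010101) mod 2 = 1+1+0+1+1+0+0+0+1+0+1+1+0+0+0+0+0+1+0+1+0+1+0+0+0+0 mod 2 = 0
  c[1] = d·G[:,1] = (11011000101100000101111010)·(10110110011011001100110011) mod 2 = 1+0+0+1+0+0+0+0+0+0+1+0+0+0+0+0+0+1+0+0+1+1+0+0+1+0 mod 2 = 1
  c[2] = d·G[:,2] = (11011000101100000101111010)·(10000000000000000000000000) mod 2 = 1+0+0+0+0+0+0+0+0+0+0+0+0+0+0+0+0+0+0+0+0+0+0+0+0+0 mod 2 = 1
  c[3] = d·G[:,3] = (11011000101100000101111010)·(01110001111000111100001111) mod 2 = 0+1+0+1+0+0+0+0+1+0+1+0+0+0+0+0+0+1+0+0+0+0+1+0+1+0 mod 2 = 1
  c[4] = d·G[:,4] = (11011000101100000101111010)·(01000000000000000000000000) mod 2 = 0+1+0+0+0+0+0+0+0+0+0+0+0+0+0+0+0+0+0+0+0+0+0+0+0+0 mod 2 = 1
  c[5] = d·G[:,5] = (11011000101100000101111010)·(00100000000000000000000000) mod 2 = 0+0+0+0+0+0+0+0+0+0+0+0+0+0+0+0+0+0+0+0+0+0+0+0+0+0 mod 2 = 0
  c[6] = d·G[:,6] = (11011000101100000101111010)·(00010000000000000000000000) mod 2 = 0+0+0+1+0+0+0+0+0+0+0+0+0+0+0+0+0+0+0+0+0+0+0+0+0+0 mod 2 = 1
  c[7] = d·G[:,7] = (11011000101100000101111010)·(00001111111000000011111111) mod 2 = 0+0+0+0+1+0+0+0+1+0+1+0+0+0+0+0+0+0+0+1+1+1+1+0+1+0 mod 2 = 0
  c[8] = d·G[:,8] = (11011000101100000101111010)·(00001000000000000000000000) mod 2 = 0+0+0+0+1+0+0+0+0+0+0+0+0+0+0+0+0+0+0+0+0+0+0+0+0+0 mod 2 = 1
  c[9] = d·G[:,9] = (11011000101100000101111010)·(00000100000000000000000000) mod 2 = 0+0+0+0+0+0+0+0+0+0+0+0+0+0+0+0+0+0+0+0+0+0+0+0+0+0 mod 2 = 0
  c[10] = d·G[:,10] = (11011000101100000101111010)·(00000010000000000000000000) mod 2 = 0+0+0+0+0+0+0+0+0+0+0+0+0+0+0+0+0+0+0+0+0+0+0+0+0+0 mod 2 = 0
  c[11] = d·G[:,11] = (11011000101100000101111010)·(00000001000000000000000000) mod 2 = 0+0+0+0+0+0+0+0+0+0+0+0+0+0+0+0+0+0+0+0+0+0+0+0+0+0 mod 2 = 0
  c[12] = d·G[:,12] = (11011000101100000101111010)·(00000000100000000000000000) mod 2 = 0+0+0+0+0+0+0+0+1+0+0+0+0+0+0+0+0+0+0+0+0+0+0+0+0+0 mod 2 = 1
  c[13] = d·G[:,13] = (11011000101100000101111010)·(00000000010000000000000000) mod 2 = 0+0+0+0+0+0+0+0+0+0+0+0+0+0+0+0+0+0+0+0+0+0+0+0+0+0 mod 2 = 0
  c[14] = d·G[:,14] = (11011000101100000101111010)·(00000000001000000000000000) mod 2 = 0+0+0+0+0+0+0+0+0+0+1+0+0+0+0+0+0+0+0+0+0+0+0+0+0+0 mod 2 = 1
  c[15] = d·G[:,15] = (11011000101100000101111010)·(00000000000111111111111111) mod 2 = 0+0+0+0+0+0+0+0+0+0+0+1+0+0+0+0+0+1+0+1+1+1+1+0+1+0 mod 2 = 1
  c[16] = d·G[:,16] = (11011000101100000101111010)·(00000000000100000000000000) mod 2 = 0+0+0+0+0+0+0+0+0+0+0+1+0+0+0+0+0+0+0+0+0+0+0+0+0+0 mod 2 = 1
  c[17] = d·G[:,17] = (11011000101100000101111010)·(00000000000010000000000000) mod 2 = 0+0+0+0+0+0+0+0+0+0+0+0+0+0+0+0+0+0+0+0+0+0+0+0+0+0 mod 2 = 0
  c[18] = d·G[:,18] = (11011000101100000101111010)·(00000000000001000000000000) mod 2 = 0+0+0+0+0+0+0+0+0+0+0+0+0+0+0+0+0+0+0+0+0+0+0+0+0+0 mod 2 = 0
  c[19] = d·G[:,19] = (11011000101100000101111010)·(00000000000000100000000000) mod 2 = 0+0+0+0+0+0+0+0+0+0+0+0+0+0+0+0+0+0+0+0+0+0+0+0+0+0 mod 2 = 0
  c[20] = d·G[:,20] = (11011000101100000101111010)·(00000000000000010000000000) mod 2 = 0+0+0+0+0+0+0+0+0+0+0+0+0+0+0+0+0+0+0+0+0+0+0+0+0+0 mod 2 = 0
  c[21] = d·G[:,21] = (11011000101100000101111010)·(00000000000000001000000000) mod 2 = 0+0+0+0+0+0+0+0+0+0+0+0+0+0+0+0+0+0+0+0+0+0+0+0+0+0 mod 2 = 0
  c[22] = d·G[:,22] = (11011000101100000101111010)·(00000000000000000100000000) mod 2 = 0+0+0+0+0+0+0+0+0+0+0+0+0+0+0+0+0+1+0+0+0+0+0+0+0+0 mod 2 = 1
  c[23] = d·G[:,23] = (11011000101100000101111010)·(00000000000000000010000000) mod 2 = 0+0+0+0+0+0+0+0+0+0+0+0+0+0+0+0+0+0+0+0+0+0+0+0+0+0 mod 2 = 0
  c[24] = d·G[:,24] = (11011000101100000101111010)·(00000000000000000001000000) mod 2 = 0+0+0+0+0+0+0+0+0+0+0+0+0+0+0+0+0+0+0+1+0+0+0+0+0+0 mod 2 = 1
  c[25] = d·G[:,25] = (11011000101100000101111010)·(00000000000000000000100000) mod 2 = 0+0+0+0+0+0+0+0+0+0+0+0+0+0+0+0+0+0+0+0+1+0+0+0+0+0 mod 2 = 1
  c[26] = d·G[:,26] = (11011000101100000101111010)·(00000000000000000000010000) mod 2 = 0+0+0+0+0+0+0+0+0+0+0+0+0+0+0+0+0+0+0+0+0+1+0+0+0+0 mod 2 = 1
  c[27] = d·G[:,27] = (11011000101100000101111010)·(00000000000000000000001000) mod 2 = 0+0+0+0+0+0+0+0+0+0+0+0+0+0+0+0+0+0+0+0+0+0+1+0+0+0 mod 2 = 1
  c[28] = d·G[:,28] = (11011000101100000101111010)·(00000000000000000000000100) mod 2 = 0+0+0+0+0+0+0+0+0+0+0+0+0+0+0+0+0+0+0+0+0+0+0+0+0+0 mod 2 = 0
  c[29] = d·G[:,29] = (11011000101100000101111010)·(00000000000000000000000010) mod 2 = 0+0+0+0+0+0+0+0+0+0+0+0+0+0+0+0+0+0+0+0+0+0+0+0+1+0 mod 2 = 1
  c[30] = d·G[:,30] = (11011000101100000101111010)·(00000000000000000000000001) mod 2 = 0+0+0+0+0+0+0+0+0+0+0+0+0+0+0+0+0+0+0+0+0+0+0+0+0+0 mod 2 = 0
Codeword = 0111101010001011100000101111010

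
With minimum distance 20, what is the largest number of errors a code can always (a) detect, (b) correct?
(a) Detection requires d_min ≥ e+1, so e ≤ d_min − 1 = 19.
(b) Correction requires d_min ≥ 2t+1, so t ≤ ⌊(d_min − 1)/2⌋ = ⌊19/2⌋ = 9.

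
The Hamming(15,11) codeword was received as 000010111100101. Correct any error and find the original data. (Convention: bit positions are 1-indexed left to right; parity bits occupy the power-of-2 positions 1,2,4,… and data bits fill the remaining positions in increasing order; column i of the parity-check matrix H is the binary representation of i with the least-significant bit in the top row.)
Syndrome s = H · r^T (mod 2), r = 000010111100101:
  s[0] = (101010101010101)·(000010111100101) mod 2 = 0+0+0+0+1+0+1+0+1+0+0+0+1+0+1 mod 2 = 1
  s[1] = (011001100110011)·(000010111100101) mod 2 = 0+0+0+0+0+0+1+0+0+1+0+0+0+0+1 mod 2 = 1
  s[2] = (000111100001111)·(000010111100101) mod 2 = 0+0+0+0+1+0+1+0+0+0+0+0+1+0+1 mod 2 = 0
  s[3] = (000000011111111)·(000010111100101) mod 2 = 0+0+0+0+0+0+0+1+1+1+0+0+1+0+1 mod 2 = 1
Syndrome = 1101
Column 11 of H equals this syndrome → error at bit 11 (1-indexed).
Flip bit 11: 000010111100101 → 000010111110101
Extract data bits at positions {3,5,6,7,9,10,11,12,13,14,15}: 01011110101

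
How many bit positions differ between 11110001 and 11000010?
XOR = 00110011, count of 1s = 4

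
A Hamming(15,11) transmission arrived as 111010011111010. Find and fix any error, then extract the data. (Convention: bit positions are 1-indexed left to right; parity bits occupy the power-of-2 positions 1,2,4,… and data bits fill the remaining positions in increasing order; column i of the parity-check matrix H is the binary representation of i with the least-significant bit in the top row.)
Syndrome s = H · r^T (mod 2), r = 111010011111010:
  s[0] = (101010101010101)·(111010011111010) mod 2 = 1+0+1+0+1+0+0+0+1+0+1+0+0+0+0 mod 2 = 1
  s[1] = (011001100110011)·(111010011111010) mod 2 = 0+1+1+0+0+0+0+0+0+1+1+0+0+1+0 mod 2 = 1
  s[2] = (000111100001111)·(111010011111010) mod 2 = 0+0+0+0+1+0+0+0+0+0+0+1+0+1+0 mod 2 = 1
  s[3] = (000000011111111)·(111010011111010) mod 2 = 0+0+0+0+0+0+0+1+1+1+1+1+0+1+0 mod 2 = 0
Syndrome = 1110
Column 7 of H equals this syndrome → error at bit 7 (1-indexed).
Flip bit 7: 111010011111010 → 111010111111010
Extract data bits at positions {3,5,6,7,9,10,11,12,13,14,15}: 11011111010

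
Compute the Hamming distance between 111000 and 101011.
XOR = 010011, count of 1s = 3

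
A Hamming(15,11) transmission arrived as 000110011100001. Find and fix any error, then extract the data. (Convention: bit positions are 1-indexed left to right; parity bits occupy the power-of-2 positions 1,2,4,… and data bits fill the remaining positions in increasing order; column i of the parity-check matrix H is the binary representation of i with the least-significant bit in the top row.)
Syndrome s = H · r^T (mod 2), r = 000110011100001:
  s[0] = (101010101010101)·(000110011100001) mod 2 = 0+0+0+0+1+0+0+0+1+0+0+0+0+0+1 mod 2 = 1
  s[1] = (011001100110011)·(000110011100001) mod 2 = 0+0+0+0+0+0+0+0+0+1+0+0+0+0+1 mod 2 = 0
  s[2] = (000111100001111)·(000110011100001) mod 2 = 0+0+0+1+1+0+0+0+0+0+0+0+0+0+1 mod 2 = 1
  s[3] = (000000011111111)·(000110011100001) mod 2 = 0+0+0+0+0+0+0+1+1+1+0+0+0+0+1 mod 2 = 0
Syndrome = 1010
Column 5 of H equals this syndrome → error at bit 5 (1-indexed).
Flip bit 5: 000110011100001 → 000100011100001
Extract data bits at positions {3,5,6,7,9,10,11,12,13,14,15}: 00001100001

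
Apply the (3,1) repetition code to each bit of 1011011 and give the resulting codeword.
Repeat each bit 3× and concatenate:
1→111  0→000  1→111  1→111  0→000  1→111  1→111
Codeword = 111000111111000111111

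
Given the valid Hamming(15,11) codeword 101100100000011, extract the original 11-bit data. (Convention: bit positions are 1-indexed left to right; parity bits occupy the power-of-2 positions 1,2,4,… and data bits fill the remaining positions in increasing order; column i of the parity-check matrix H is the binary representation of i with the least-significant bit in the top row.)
Parity bits occupy power-of-2 positions; data bits are at positions {3,5,6,7,9,10,11,12,13,14,15} (1-indexed).
Extract: c[3]=1 c[5]=0 c[6]=0 c[7]=1 c[9]=0 c[10]=0 c[11]=0 c[12]=0 c[13]=0 c[14]=1 c[15]=1
Data = 10010000011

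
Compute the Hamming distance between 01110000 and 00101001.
XOR = 01011001, count of 1s = 4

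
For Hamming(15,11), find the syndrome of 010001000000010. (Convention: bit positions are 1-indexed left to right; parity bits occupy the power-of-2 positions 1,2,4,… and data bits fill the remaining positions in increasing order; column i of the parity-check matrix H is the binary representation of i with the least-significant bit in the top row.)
Syndrome s = H · r^T (mod 2), r = 010001000000010:
  s[0] = (101010101010101)·(010001000000010) mod 2 = 0+0+0+0+0+0+0+0+0+0+0+0+0+0+0 mod 2 = 0
  s[1] = (011001100110011)·(010001000000010) mod 2 = 0+1+0+0+0+1+0+0+0+0+0+0+0+1+0 mod 2 = 1
  s[2] = (000111100001111)·(010001000000010) mod 2 = 0+0+0+0+0+1+0+0+0+0+0+0+0+1+0 mod 2 = 0
  s[3] = (000000011111111)·(010001000000010) mod 2 = 0+0+0+0+0+0+0+0+0+0+0+0+0+1+0 mod 2 = 1
Syndrome = 0101
Non-zero syndrome: error at position 10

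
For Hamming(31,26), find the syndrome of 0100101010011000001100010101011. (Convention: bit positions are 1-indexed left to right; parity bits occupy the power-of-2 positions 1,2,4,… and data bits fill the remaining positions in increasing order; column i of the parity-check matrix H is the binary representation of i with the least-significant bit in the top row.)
Syndrome s = H · r^T (mod 2), r = 0100101010011000001100010101011:
  s[0] = (1010101010101010101010101010101)·(0100101010011000001100010101011) mod 2 = 0+0+0+0+1+0+1+0+1+0+0+0+1+0+0+0+0+0+1+0+0+0+0+0+0+0+0+0+0+0+1 mod 2 = 0
  s[1] = (0110011001100110011001100110011)·(0100101010011000001100010101011) mod 2 = 0+1+0+0+0+0+1+0+0+0+0+0+0+0+0+0+0+0+1+0+0+0+0+0+0+1+0+0+0+1+1 mod 2 = 0
  s[2] = (0001111000011110000111100001111)·(0100101010011000001100010101011) mod 2 = 0+0+0+0+1+0+1+0+0+0+0+1+1+0+0+0+0+0+0+1+0+0+0+0+0+0+0+1+0+1+1 mod 2 = 0
  s[3] = (0000000111111110000000011111111)·(0100101010011000001100010101011) mod 2 = 0+0+0+0+0+0+0+0+1+0+0+1+1+0+0+0+0+0+0+0+0+0+0+1+0+1+0+1+0+1+1 mod 2 = 0
  s[4] = (0000000000000001111111111111111)·(0100101010011000001100010101011) mod 2 = 0+0+0+0+0+0+0+0+0+0+0+0+0+0+0+0+0+0+1+1+0+0+0+1+0+1+0+1+0+1+1 mod 2 = 1
Syndrome = 00001
Non-zero syndrome: error at position 16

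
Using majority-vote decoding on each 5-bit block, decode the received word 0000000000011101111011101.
Split into 5-bit blocks and majority-vote each:
  block 1 = 00000: 0 ones, 5 zeros → 0
  block 2 = 00000: 0 ones, 5 zeros → 0
  block 3 = 01110: 3 ones, 2 zeros → 1
  block 4 = 11110: 4 ones, 1 zeros → 1
  block 5 = 11101: 4 ones, 1 zeros → 1
Decoded = 00111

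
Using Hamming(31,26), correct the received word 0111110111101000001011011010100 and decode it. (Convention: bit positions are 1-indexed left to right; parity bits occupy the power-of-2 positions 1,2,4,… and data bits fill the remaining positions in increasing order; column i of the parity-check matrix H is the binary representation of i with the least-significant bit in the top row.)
Syndrome s = H · r^T (mod 2), r = 0111110111101000001011011010100:
  s[0] = (1010101010101010101010101010101)·(0111110111101000001011011010100) mod 2 = 0+0+1+0+1+0+0+0+1+0+1+0+1+0+0+0+0+0+1+0+1+0+0+0+1+0+1+0+1+0+0 mod 2 = 0
  s[1] = (0110011001100110011001100110011)·(0111110111101000001011011010100) mod 2 = 0+1+1+0+0+1+0+0+0+1+1+0+0+0+0+0+0+0+1+0+0+1+0+0+0+0+1+0+0+0+0 mod 2 = 0
  s[2] = (0001111000011110000111100001111)·(0111110111101000001011011010100) mod 2 = 0+0+0+1+1+1+0+0+0+0+0+0+1+0+0+0+0+0+0+0+1+1+0+0+0+0+0+0+1+0+0 mod 2 = 1
  s[3] = (0000000111111110000000011111111)·(0111110111101000001011011010100) mod 2 = 0+0+0+0+0+0+0+1+1+1+1+0+1+0+0+0+0+0+0+0+0+0+0+1+1+0+1+0+1+0+0 mod 2 = 1
  s[4] = (0000000000000001111111111111111)·(0111110111101000001011011010100) mod 2 = 0+0+0+0+0+0+0+0+0+0+0+0+0+0+0+0+0+0+1+0+1+1+0+1+1+0+1+0+1+0+0 mod 2 = 1
Syndrome = 00111
Column 28 of H equals this syndrome → error at bit 28 (1-indexed).
Flip bit 28: 0111110111101000001011011010100 → 0111110111101000001011011011100
Extract data bits at positions {3,5,6,7,9,10,11,12,13,14,15,17,18,19,20,21,22,23,24,25,26,27,28,29,30,31}: 11101110100001011011011100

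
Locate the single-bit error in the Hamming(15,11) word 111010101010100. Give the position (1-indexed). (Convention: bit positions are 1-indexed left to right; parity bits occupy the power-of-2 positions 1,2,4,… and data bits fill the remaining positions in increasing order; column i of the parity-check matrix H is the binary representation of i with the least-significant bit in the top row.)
Syndrome s = H · r^T (mod 2), r = 111010101010100:
  s[0] = (101010101010101)·(111010101010100) mod 2 = 1+0+1+0+1+0+1+0+1+0+1+0+1+0+0 mod 2 = 1
  s[1] = (011001100110011)·(111010101010100) mod 2 = 0+1+1+0+0+0+1+0+0+0+1+0+0+0+0 mod 2 = 0
  s[2] = (000111100001111)·(111010101010100) mod 2 = 0+0+0+0+1+0+1+0+0+0+0+0+1+0+0 mod 2 = 1
  s[3] = (000000011111111)·(111010101010100) mod 2 = 0+0+0+0+0+0+0+0+1+0+1+0+1+0+0 mod 2 = 1
Syndrome = 1011
Column i of H is the binary representation of i, so the syndrome is the binary index of the flipped bit.
Read s = 1011 with s[0] as LSB: 1·2^0 + 0·2^1 + 1·2^2 + 1·2^3 = 13.
Error is at bit position 13.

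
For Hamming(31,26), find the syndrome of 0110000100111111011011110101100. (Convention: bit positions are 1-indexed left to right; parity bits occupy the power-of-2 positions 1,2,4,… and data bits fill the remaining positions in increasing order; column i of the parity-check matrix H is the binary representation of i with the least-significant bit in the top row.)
Syndrome s = H · r^T (mod 2), r = 0110000100111111011011110101100:
  s[0] = (1010101010101010101010101010101)·(0110000100111111011011110101100) mod 2 = 0+0+1+0+0+0+0+0+0+0+1+0+1+0+1+0+0+0+1+0+1+0+1+0+0+0+0+0+1+0+0 mod 2 = 0
  s[1] = (0110011001100110011001100110011)·(0110000100111111011011110101100) mod 2 = 0+1+1+0+0+0+0+0+0+0+1+0+0+1+1+0+0+1+1+0+0+1+1+0+0+1+0+0+0+0+0 mod 2 = 0
  s[2] = (0001111000011110000111100001111)·(0110000100111111011011110101100) mod 2 = 0+0+0+0+0+0+0+0+0+0+0+1+1+1+1+0+0+0+0+0+1+1+1+0+0+0+0+1+1+0+0 mod 2 = 1
  s[3] = (0000000111111110000000011111111)·(0110000100111111011011110101100) mod 2 = 0+0+0+0+0+0+0+1+0+0+1+1+1+1+1+0+0+0+0+0+0+0+0+1+0+1+0+1+1+0+0 mod 2 = 0
  s[4] = (0000000000000001111111111111111)·(0110000100111111011011110101100) mod 2 = 0+0+0+0+0+0+0+0+0+0+0+0+0+0+0+1+0+1+1+0+1+1+1+1+0+1+0+1+1+0+0 mod 2 = 0
Syndrome = 00100
Non-zero syndrome: error at position 4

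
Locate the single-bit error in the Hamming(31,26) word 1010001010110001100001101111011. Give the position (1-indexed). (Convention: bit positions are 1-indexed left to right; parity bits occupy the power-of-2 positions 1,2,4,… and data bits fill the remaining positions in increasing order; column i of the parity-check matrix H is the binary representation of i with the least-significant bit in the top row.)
Syndrome s = H · r^T (mod 2), r = 1010001010110001100001101111011:
  s[0] = (1010101010101010101010101010101)·(1010001010110001100001101111011) mod 2 = 1+0+1+0+0+0+1+0+1+0+1+0+0+0+0+0+1+0+0+0+0+0+1+0+1+0+1+0+0+0+1 mod 2 = 0
  s[1] = (0110011001100110011001100110011)·(1010001010110001100001101111011) mod 2 = 0+0+1+0+0+0+1+0+0+0+1+0+0+0+0+0+0+0+0+0+0+1+1+0+0+1+1+0+0+1+1 mod 2 = 1
  s[2] = (0001111000011110000111100001111)·(1010001010110001100001101111011) mod 2 = 0+0+0+0+0+0+1+0+0+0+0+1+0+0+0+0+0+0+0+0+0+1+1+0+0+0+0+1+0+1+1 mod 2 = 1
  s[3] = (0000000111111110000000011111111)·(1010001010110001100001101111011) mod 2 = 0+0+0+0+0+0+0+0+1+0+1+1+0+0+0+0+0+0+0+0+0+0+0+0+1+1+1+1+0+1+1 mod 2 = 1
  s[4] = (0000000000000001111111111111111)·(1010001010110001100001101111011) mod 2 = 0+0+0+0+0+0+0+0+0+0+0+0+0+0+0+1+1+0+0+0+0+1+1+0+1+1+1+1+0+1+1 mod 2 = 0
Syndrome = 01110
Column i of H is the binary representation of i, so the syndrome is the binary index of the flipped bit.
Read s = 01110 with s[0] as LSB: 0·2^0 + 1·2^1 + 1·2^2 + 1·2^3 + 0·2^4 = 14.
Error is at bit position 14.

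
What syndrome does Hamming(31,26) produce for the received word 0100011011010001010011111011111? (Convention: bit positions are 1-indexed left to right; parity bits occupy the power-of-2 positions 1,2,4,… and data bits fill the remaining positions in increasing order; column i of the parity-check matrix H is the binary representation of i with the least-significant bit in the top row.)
Syndrome s = H · r^T (mod 2), r = 0100011011010001010011111011111:
  s[0] = (1010101010101010101010101010101)·(0100011011010001010011111011111) mod 2 = 0+0+0+0+0+0+1+0+1+0+0+0+0+0+0+0+0+0+0+0+1+0+1+0+1+0+1+0+1+0+1 mod 2 = 0
  s[1] = (0110011001100110011001100110011)·(0100011011010001010011111011111) mod 2 = 0+1+0+0+0+1+1+0+0+1+0+0+0+0+0+0+0+1+0+0+0+1+1+0+0+0+1+0+0+1+1 mod 2 = 0
  s[2] = (0001111000011110000111100001111)·(0100011011010001010011111011111) mod 2 = 0+0+0+0+0+1+1+0+0+0+0+1+0+0+0+0+0+0+0+0+1+1+1+0+0+0+0+1+1+1+1 mod 2 = 0
  s[3] = (0000000111111110000000011111111)·(0100011011010001010011111011111) mod 2 = 0+0+0+0+0+0+0+0+1+1+0+1+0+0+0+0+0+0+0+0+0+0+0+1+1+0+1+1+1+1+1 mod 2 = 0
  s[4] = (0000000000000001111111111111111)·(0100011011010001010011111011111) mod 2 = 0+0+0+0+0+0+0+0+0+0+0+0+0+0+0+1+0+1+0+0+1+1+1+1+1+0+1+1+1+1+1 mod 2 = 0
Syndrome = 00000
s = 0: no error detected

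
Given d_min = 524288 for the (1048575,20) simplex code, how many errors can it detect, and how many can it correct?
Detection only: up to d_min − 1 = 524287 errors.
Correction: up to ⌊(d_min − 1)/2⌋ = ⌊524287/2⌋ = 262143 errors.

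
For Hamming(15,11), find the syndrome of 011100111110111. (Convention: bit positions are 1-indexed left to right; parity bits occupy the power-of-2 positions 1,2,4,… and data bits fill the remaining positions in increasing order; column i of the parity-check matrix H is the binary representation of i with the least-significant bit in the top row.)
Syndrome s = H · r^T (mod 2), r = 011100111110111:
  s[0] = (101010101010101)·(011100111110111) mod 2 = 0+0+1+0+0+0+1+0+1+0+1+0+1+0+1 mod 2 = 0
  s[1] = (011001100110011)·(011100111110111) mod 2 = 0+1+1+0+0+0+1+0+0+1+1+0+0+1+1 mod 2 = 1
  s[2] = (000111100001111)·(011100111110111) mod 2 = 0+0+0+1+0+0+1+0+0+0+0+0+1+1+1 mod 2 = 1
  s[3] = (000000011111111)·(011100111110111) mod 2 = 0+0+0+0+0+0+0+1+1+1+1+0+1+1+1 mod 2 = 1
Syndrome = 0111
Non-zero syndrome: error at position 14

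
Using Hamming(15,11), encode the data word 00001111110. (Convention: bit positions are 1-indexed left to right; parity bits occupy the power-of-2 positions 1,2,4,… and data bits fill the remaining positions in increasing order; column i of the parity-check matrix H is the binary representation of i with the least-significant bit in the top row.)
Codeword c = d · G (mod 2), d = 00001111110:
  c[0] = d·G[:,0] = (00001111110)·(11011010101) mod 2 = 0+0+0+0+1+0+1+0+1+0+0 mod 2 = 1
  c[1] = d·G[:,1] = (00001111110)·(10110110011) mod 2 = 0+0+0+0+0+1+1+0+0+1+0 mod 2 = 1
  c[2] = d·G[:,2] = (00001111110)·(10000000000) mod 2 = 0+0+0+0+0+0+0+0+0+0+0 mod 2 = 0
  c[3] = d·G[:,3] = (00001111110)·(01110001111) mod 2 = 0+0+0+0+0+0+0+1+1+1+0 mod 2 = 1
  c[4] = d·G[:,4] = (00001111110)·(01000000000) mod 2 = 0+0+0+0+0+0+0+0+0+0+0 mod 2 = 0
  c[5] = d·G[:,5] = (00001111110)·(00100000000) mod 2 = 0+0+0+0+0+0+0+0+0+0+0 mod 2 = 0
  c[6] = d·G[:,6] = (00001111110)·(00010000000) mod 2 = 0+0+0+0+0+0+0+0+0+0+0 mod 2 = 0
  c[7] = d·G[:,7] = (00001111110)·(00001111111) mod 2 = 0+0+0+0+1+1+1+1+1+1+0 mod 2 = 0
  c[8] = d·G[:,8] = (00001111110)·(00001000000) mod 2 = 0+0+0+0+1+0+0+0+0+0+0 mod 2 = 1
  c[9] = d·G[:,9] = (00001111110)·(00000100000) mod 2 = 0+0+0+0+0+1+0+0+0+0+0 mod 2 = 1
  c[10] = d·G[:,10] = (00001111110)·(00000010000) mod 2 = 0+0+0+0+0+0+1+0+0+0+0 mod 2 = 1
  c[11] = d·G[:,11] = (00001111110)·(00000001000) mod 2 = 0+0+0+0+0+0+0+1+0+0+0 mod 2 = 1
  c[12] = d·G[:,12] = (00001111110)·(00000000100) mod 2 = 0+0+0+0+0+0+0+0+1+0+0 mod 2 = 1
  c[13] = d·G[:,13] = (00001111110)·(00000000010) mod 2 = 0+0+0+0+0+0+0+0+0+1+0 mod 2 = 1
  c[14] = d·G[:,14] = (00001111110)·(00000000001) mod 2 = 0+0+0+0+0+0+0+0+0+0+0 mod 2 = 0
Codeword = 110100001111110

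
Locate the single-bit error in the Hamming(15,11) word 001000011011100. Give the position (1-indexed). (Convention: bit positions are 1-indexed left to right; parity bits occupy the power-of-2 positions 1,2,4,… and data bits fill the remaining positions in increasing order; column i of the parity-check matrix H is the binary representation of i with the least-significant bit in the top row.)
Syndrome s = H · r^T (mod 2), r = 001000011011100:
  s[0] = (101010101010101)·(001000011011100) mod 2 = 0+0+1+0+0+0+0+0+1+0+1+0+1+0+0 mod 2 = 0
  s[1] = (011001100110011)·(001000011011100) mod 2 = 0+0+1+0+0+0+0+0+0+0+1+0+0+0+0 mod 2 = 0
  s[2] = (000111100001111)·(001000011011100) mod 2 = 0+0+0+0+0+0+0+0+0+0+0+1+1+0+0 mod 2 = 0
  s[3] = (000000011111111)·(001000011011100) mod 2 = 0+0+0+0+0+0+0+1+1+0+1+1+1+0+0 mod 2 = 1
Syndrome = 0001
Column i of H is the binary representation of i, so the syndrome is the binary index of the flipped bit.
Read s = 0001 with s[0] as LSB: 0·2^0 + 0·2^1 + 0·2^2 + 1·2^3 = 8.
Error is at bit position 8.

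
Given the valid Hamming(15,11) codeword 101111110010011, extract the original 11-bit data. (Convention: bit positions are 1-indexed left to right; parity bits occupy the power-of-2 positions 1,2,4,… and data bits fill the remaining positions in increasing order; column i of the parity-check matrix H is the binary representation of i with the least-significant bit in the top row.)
Parity bits occupy power-of-2 positions; data bits are at positions {3,5,6,7,9,10,11,12,13,14,15} (1-indexed).
Extract: c[3]=1 c[5]=1 c[6]=1 c[7]=1 c[9]=0 c[10]=0 c[11]=1 c[12]=0 c[13]=0 c[14]=1 c[15]=1
Data = 11110010011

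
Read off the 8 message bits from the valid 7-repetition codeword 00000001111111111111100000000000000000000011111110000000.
Split into 7-bit blocks: 0000000 1111111 1111111 0000000 0000000 0000000 1111111 0000000
Data = 01100010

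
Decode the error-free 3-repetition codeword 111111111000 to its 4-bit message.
Split into 3-bit blocks: 111 111 111 000
Data = 1110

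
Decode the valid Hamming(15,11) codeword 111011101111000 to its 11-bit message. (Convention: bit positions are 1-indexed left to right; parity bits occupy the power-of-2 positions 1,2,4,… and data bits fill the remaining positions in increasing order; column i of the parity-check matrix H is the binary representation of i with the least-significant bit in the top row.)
Parity bits occupy power-of-2 positions; data bits are at positions {3,5,6,7,9,10,11,12,13,14,15} (1-indexed).
Extract: c[3]=1 c[5]=1 c[6]=1 c[7]=1 c[9]=1 c[10]=1 c[11]=1 c[12]=1 c[13]=0 c[14]=0 c[15]=0
Data = 11111111000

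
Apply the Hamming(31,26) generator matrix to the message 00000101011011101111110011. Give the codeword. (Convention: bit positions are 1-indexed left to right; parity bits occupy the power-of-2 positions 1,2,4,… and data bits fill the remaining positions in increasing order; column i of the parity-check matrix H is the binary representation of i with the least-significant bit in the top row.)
Codeword c = d · G (mod 2), d = 00000101011011101111110011:
  c[0] = d·G[:,0] = (00000101011011101111110011)·(11011010101101010101010101) mod 2 = 0+0+0+0+0+0+0+0+0+0+1+0+0+1+0+0+0+1+0+1+0+1+0+0+0+1 mod 2 = 0
  c[1] = d·G[:,1] = (00000101011011101111110011)·(10110110011011001100110011) mod 2 = 0+0+0+0+0+1+0+0+0+1+1+0+1+1+0+0+1+1+0+0+1+1+0+0+1+1 mod 2 = 1
  c[2] = d·G[:,2] = (00000101011011101111110011)·(10000000000000000000000000) mod 2 = 0+0+0+0+0+0+0+0+0+0+0+0+0+0+0+0+0+0+0+0+0+0+0+0+0+0 mod 2 = 0
  c[3] = d·G[:,3] = (00000101011011101111110011)·(01110001111000111100001111) mod 2 = 0+0+0+0+0+0+0+1+0+1+1+0+0+0+1+0+1+1+0+0+0+0+0+0+1+1 mod 2 = 0
  c[4] = d·G[:,4] = (00000101011011101111110011)·(01000000000000000000000000) mod 2 = 0+0+0+0+0+0+0+0+0+0+0+0+0+0+0+0+0+0+0+0+0+0+0+0+0+0 mod 2 = 0
  c[5] = d·G[:,5] = (00000101011011101111110011)·(00100000000000000000000000) mod 2 = 0+0+0+0+0+0+0+0+0+0+0+0+0+0+0+0+0+0+0+0+0+0+0+0+0+0 mod 2 = 0
  c[6] = d·G[:,6] = (00000101011011101111110011)·(00010000000000000000000000) mod 2 = 0+0+0+0+0+0+0+0+0+0+0+0+0+0+0+0+0+0+0+0+0+0+0+0+0+0 mod 2 = 0
  c[7] = d·G[:,7] = (00000101011011101111110011)·(00001111111000000011111111) mod 2 = 0+0+0+0+0+1+0+1+0+1+1+0+0+0+0+0+0+0+1+1+1+1+0+0+1+1 mod 2 = 0
  c[8] = d·G[:,8] = (00000101011011101111110011)·(00001000000000000000000000) mod 2 = 0+0+0+0+0+0+0+0+0+0+0+0+0+0+0+0+0+0+0+0+0+0+0+0+0+0 mod 2 = 0
  c[9] = d·G[:,9] = (00000101011011101111110011)·(00000100000000000000000000) mod 2 = 0+0+0+0+0+1+0+0+0+0+0+0+0+0+0+0+0+0+0+0+0+0+0+0+0+0 mod 2 = 1
  c[10] = d·G[:,10] = (00000101011011101111110011)·(00000010000000000000000000) mod 2 = 0+0+0+0+0+0+0+0+0+0+0+0+0+0+0+0+0+0+0+0+0+0+0+0+0+0 mod 2 = 0
  c[11] = d·G[:,11] = (00000101011011101111110011)·(00000001000000000000000000) mod 2 = 0+0+0+0+0+0+0+1+0+0+0+0+0+0+0+0+0+0+0+0+0+0+0+0+0+0 mod 2 = 1
  c[12] = d·G[:,12] = (00000101011011101111110011)·(00000000100000000000000000) mod 2 = 0+0+0+0+0+0+0+0+0+0+0+0+0+0+0+0+0+0+0+0+0+0+0+0+0+0 mod 2 = 0
  c[13] = d·G[:,13] = (00000101011011101111110011)·(00000000010000000000000000) mod 2 = 0+0+0+0+0+0+0+0+0+1+0+0+0+0+0+0+0+0+0+0+0+0+0+0+0+0 mod 2 = 1
  c[14] = d·G[:,14] = (00000101011011101111110011)·(00000000001000000000000000) mod 2 = 0+0+0+0+0+0+0+0+0+0+1+0+0+0+0+0+0+0+0+0+0+0+0+0+0+0 mod 2 = 1
  c[15] = d·G[:,15] = (00000101011011101111110011)·(00000000000111111111111111) mod 2 = 0+0+0+0+0+0+0+0+0+0+0+0+1+1+1+0+1+1+1+1+1+1+0+0+1+1 mod 2 = 1
  c[16] = d·G[:,16] = (00000101011011101111110011)·(00000000000100000000000000) mod 2 = 0+0+0+0+0+0+0+0+0+0+0+0+0+0+0+0+0+0+0+0+0+0+0+0+0+0 mod 2 = 0
  c[17] = d·G[:,17] = (00000101011011101111110011)·(00000000000010000000000000) mod 2 = 0+0+0+0+0+0+0+0+0+0+0+0+1+0+0+0+0+0+0+0+0+0+0+0+0+0 mod 2 = 1
  c[18] = d·G[:,18] = (00000101011011101111110011)·(00000000000001000000000000) mod 2 = 0+0+0+0+0+0+0+0+0+0+0+0+0+1+0+0+0+0+0+0+0+0+0+0+0+0 mod 2 = 1
  c[19] = d·G[:,19] = (00000101011011101111110011)·(00000000000000100000000000) mod 2 = 0+0+0+0+0+0+0+0+0+0+0+0+0+0+1+0+0+0+0+0+0+0+0+0+0+0 mod 2 = 1
  c[20] = d·G[:,20] = (00000101011011101111110011)·(00000000000000010000000000) mod 2 = 0+0+0+0+0+0+0+0+0+0+0+0+0+0+0+0+0+0+0+0+0+0+0+0+0+0 mod 2 = 0
  c[21] = d·G[:,21] = (00000101011011101111110011)·(00000000000000001000000000) mod 2 = 0+0+0+0+0+0+0+0+0+0+0+0+0+0+0+0+1+0+0+0+0+0+0+0+0+0 mod 2 = 1
  c[22] = d·G[:,22] = (00000101011011101111110011)·(00000000000000000100000000) mod 2 = 0+0+0+0+0+0+0+0+0+0+0+0+0+0+0+0+0+1+0+0+0+0+0+0+0+0 mod 2 = 1
  c[23] = d·G[:,23] = (00000101011011101111110011)·(00000000000000000010000000) mod 2 = 0+0+0+0+0+0+0+0+0+0+0+0+0+0+0+0+0+0+1+0+0+0+0+0+0+0 mod 2 = 1
  c[24] = d·G[:,24] = (00000101011011101111110011)·(00000000000000000001000000) mod 2 = 0+0+0+0+0+0+0+0+0+0+0+0+0+0+0+0+0+0+0+1+0+0+0+0+0+0 mod 2 = 1
  c[25] = d·G[:,25] = (00000101011011101111110011)·(00000000000000000000100000) mod 2 = 0+0+0+0+0+0+0+0+0+0+0+0+0+0+0+0+0+0+0+0+1+0+0+0+0+0 mod 2 = 1
  c[26] = d·G[:,26] = (00000101011011101111110011)·(00000000000000000000010000) mod 2 = 0+0+0+0+0+0+0+0+0+0+0+0+0+0+0+0+0+0+0+0+0+1+0+0+0+0 mod 2 = 1
  c[27] = d·G[:,27] = (00000101011011101111110011)·(00000000000000000000001000) mod 2 = 0+0+0+0+0+0+0+0+0+0+0+0+0+0+0+0+0+0+0+0+0+0+0+0+0+0 mod 2 = 0
  c[28] = d·G[:,28] = (00000101011011101111110011)·(00000000000000000000000100) mod 2 = 0+0+0+0+0+0+0+0+0+0+0+0+0+0+0+0+0+0+0+0+0+0+0+0+0+0 mod 2 = 0
  c[29] = d·G[:,29] = (00000101011011101111110011)·(00000000000000000000000010) mod 2 = 0+0+0+0+0+0+0+0+0+0+0+0+0+0+0+0+0+0+0+0+0+0+0+0+1+0 mod 2 = 1
  c[30] = d·G[:,30] = (00000101011011101111110011)·(00000000000000000000000001) mod 2 = 0+0+0+0+0+0+0+0+0+0+0+0+0+0+0+0+0+0+0+0+0+0+0+0+0+1 mod 2 = 1
Codeword = 0100000001010111011101111110011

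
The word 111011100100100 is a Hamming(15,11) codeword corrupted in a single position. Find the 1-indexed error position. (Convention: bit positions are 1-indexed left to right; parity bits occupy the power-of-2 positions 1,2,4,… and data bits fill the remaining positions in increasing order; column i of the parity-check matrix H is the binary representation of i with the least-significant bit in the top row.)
Syndrome s = H · r^T (mod 2), r = 111011100100100:
  s[0] = (101010101010101)·(111011100100100) mod 2 = 1+0+1+0+1+0+1+0+0+0+0+0+1+0+0 mod 2 = 1
  s[1] = (011001100110011)·(111011100100100) mod 2 = 0+1+1+0+0+1+1+0+0+1+0+0+0+0+0 mod 2 = 1
  s[2] = (000111100001111)·(111011100100100) mod 2 = 0+0+0+0+1+1+1+0+0+0+0+0+1+0+0 mod 2 = 0
  s[3] = (000000011111111)·(111011100100100) mod 2 = 0+0+0+0+0+0+0+0+0+1+0+0+1+0+0 mod 2 = 0
Syndrome = 1100
Column i of H is the binary representation of i, so the syndrome is the binary index of the flipped bit.
Read s = 1100 with s[0] as LSB: 1·2^0 + 1·2^1 + 0·2^2 + 0·2^3 = 3.
Error is at bit position 3.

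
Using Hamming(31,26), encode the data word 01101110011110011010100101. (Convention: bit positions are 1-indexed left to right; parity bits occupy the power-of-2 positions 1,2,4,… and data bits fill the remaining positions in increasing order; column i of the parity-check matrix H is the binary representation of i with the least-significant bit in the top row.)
Codeword c = d · G (mod 2), d = 01101110011110011010100101:
  c[0] = d·G[:,0] = (01101110011110011010100101)·(11011010101101010101010101) mod 2 = 0+1+0+0+1+0+1+0+0+0+1+1+0+0+0+1+0+0+0+0+0+0+0+1+0+1 mod 2 = 0
  c[1] = d·G[:,1] = (01101110011110011010100101)·(10110110011011001100110011) mod 2 = 0+0+1+0+0+1+1+0+0+1+1+0+1+0+0+0+1+0+0+0+1+0+0+0+0+1 mod 2 = 1
  c[2] = d·G[:,2] = (01101110011110011010100101)·(10000000000000000000000000) mod 2 = 0+0+0+0+0+0+0+0+0+0+0+0+0+0+0+0+0+0+0+0+0+0+0+0+0+0 mod 2 = 0
  c[3] = d·G[:,3] = (01101110011110011010100101)·(01110001111000111100001111) mod 2 = 0+1+1+0+0+0+0+0+0+1+1+0+0+0+0+1+1+0+0+0+0+0+0+1+0+1 mod 2 = 0
  c[4] = d·G[:,4] = (01101110011110011010100101)·(01000000000000000000000000) mod 2 = 0+1+0+0+0+0+0+0+0+0+0+0+0+0+0+0+0+0+0+0+0+0+0+0+0+0 mod 2 = 1
  c[5] = d·G[:,5] = (01101110011110011010100101)·(00100000000000000000000000) mod 2 = 0+0+1+0+0+0+0+0+0+0+0+0+0+0+0+0+0+0+0+0+0+0+0+0+0+0 mod 2 = 1
  c[6] = d·G[:,6] = (01101110011110011010100101)·(00010000000000000000000000) mod 2 = 0+0+0+0+0+0+0+0+0+0+0+0+0+0+0+0+0+0+0+0+0+0+0+0+0+0 mod 2 = 0
  c[7] = d·G[:,7] = (01101110011110011010100101)·(00001111111000000011111111) mod 2 = 0+0+0+0+1+1+1+0+0+1+1+0+0+0+0+0+0+0+1+0+1+0+0+1+0+1 mod 2 = 1
  c[8] = d·G[:,8] = (01101110011110011010100101)·(00001000000000000000000000) mod 2 = 0+0+0+0+1+0+0+0+0+0+0+0+0+0+0+0+0+0+0+0+0+0+0+0+0+0 mod 2 = 1
  c[9] = d·G[:,9] = (01101110011110011010100101)·(00000100000000000000000000) mod 2 = 0+0+0+0+0+1+0+0+0+0+0+0+0+0+0+0+0+0+0+0+0+0+0+0+0+0 mod 2 = 1
  c[10] = d·G[:,10] = (01101110011110011010100101)·(00000010000000000000000000) mod 2 = 0+0+0+0+0+0+1+0+0+0+0+0+0+0+0+0+0+0+0+0+0+0+0+0+0+0 mod 2 = 1
  c[11] = d·G[:,11] = (01101110011110011010100101)·(00000001000000000000000000) mod 2 = 0+0+0+0+0+0+0+0+0+0+0+0+0+0+0+0+0+0+0+0+0+0+0+0+0+0 mod 2 = 0
  c[12] = d·G[:,12] = (01101110011110011010100101)·(00000000100000000000000000) mod 2 = 0+0+0+0+0+0+0+0+0+0+0+0+0+0+0+0+0+0+0+0+0+0+0+0+0+0 mod 2 = 0
  c[13] = d·G[:,13] = (01101110011110011010100101)·(00000000010000000000000000) mod 2 = 0+0+0+0+0+0+0+0+0+1+0+0+0+0+0+0+0+0+0+0+0+0+0+0+0+0 mod 2 = 1
  c[14] = d·G[:,14] = (01101110011110011010100101)·(00000000001000000000000000) mod 2 = 0+0+0+0+0+0+0+0+0+0+1+0+0+0+0+0+0+0+0+0+0+0+0+0+0+0 mod 2 = 1
  c[15] = d·G[:,15] = (01101110011110011010100101)·(00000000000111111111111111) mod 2 = 0+0+0+0+0+0+0+0+0+0+0+1+1+0+0+1+1+0+1+0+1+0+0+1+0+1 mod 2 = 0
  c[16] = d·G[:,16] = (01101110011110011010100101)·(00000000000100000000000000) mod 2 = 0+0+0+0+0+0+0+0+0+0+0+1+0+0+0+0+0+0+0+0+0+0+0+0+0+0 mod 2 = 1
  c[17] = d·G[:,17] = (01101110011110011010100101)·(00000000000010000000000000) mod 2 = 0+0+0+0+0+0+0+0+0+0+0+0+1+0+0+0+0+0+0+0+0+0+0+0+0+0 mod 2 = 1
  c[18] = d·G[:,18] = (01101110011110011010100101)·(00000000000001000000000000) mod 2 = 0+0+0+0+0+0+0+0+0+0+0+0+0+0+0+0+0+0+0+0+0+0+0+0+0+0 mod 2 = 0
  c[19] = d·G[:,19] = (01101110011110011010100101)·(00000000000000100000000000) mod 2 = 0+0+0+0+0+0+0+0+0+0+0+0+0+0+0+0+0+0+0+0+0+0+0+0+0+0 mod 2 = 0
  c[20] = d·G[:,20] = (01101110011110011010100101)·(00000000000000010000000000) mod 2 = 0+0+0+0+0+0+0+0+0+0+0+0+0+0+0+1+0+0+0+0+0+0+0+0+0+0 mod 2 = 1
  c[21] = d·G[:,21] = (01101110011110011010100101)·(00000000000000001000000000) mod 2 = 0+0+0+0+0+0+0+0+0+0+0+0+0+0+0+0+1+0+0+0+0+0+0+0+0+0 mod 2 = 1
  c[22] = d·G[:,22] = (01101110011110011010100101)·(00000000000000000100000000) mod 2 = 0+0+0+0+0+0+0+0+0+0+0+0+0+0+0+0+0+0+0+0+0+0+0+0+0+0 mod 2 = 0
  c[23] = d·G[:,23] = (01101110011110011010100101)·(00000000000000000010000000) mod 2 = 0+0+0+0+0+0+0+0+0+0+0+0+0+0+0+0+0+0+1+0+0+0+0+0+0+0 mod 2 = 1
  c[24] = d·G[:,24] = (01101110011110011010100101)·(00000000000000000001000000) mod 2 = 0+0+0+0+0+0+0+0+0+0+0+0+0+0+0+0+0+0+0+0+0+0+0+0+0+0 mod 2 = 0
  c[25] = d·G[:,25] = (01101110011110011010100101)·(00000000000000000000100000) mod 2 = 0+0+0+0+0+0+0+0+0+0+0+0+0+0+0+0+0+0+0+0+1+0+0+0+0+0 mod 2 = 1
  c[26] = d·G[:,26] = (01101110011110011010100101)·(00000000000000000000010000) mod 2 = 0+0+0+0+0+0+0+0+0+0+0+0+0+0+0+0+0+0+0+0+0+0+0+0+0+0 mod 2 = 0
  c[27] = d·G[:,27] = (01101110011110011010100101)·(00000000000000000000001000) mod 2 = 0+0+0+0+0+0+0+0+0+0+0+0+0+0+0+0+0+0+0+0+0+0+0+0+0+0 mod 2 = 0
  c[28] = d·G[:,28] = (01101110011110011010100101)·(00000000000000000000000100) mod 2 = 0+0+0+0+0+0+0+0+0+0+0+0+0+0+0+0+0+0+0+0+0+0+0+1+0+0 mod 2 = 1
  c[29] = d·G[:,29] = (01101110011110011010100101)·(00000000000000000000000010) mod 2 = 0+0+0+0+0+0+0+0+0+0+0+0+0+0+0+0+0+0+0+0+0+0+0+0+0+0 mod 2 = 0
  c[30] = d·G[:,30] = (01101110011110011010100101)·(00000000000000000000000001) mod 2 = 0+0+0+0+0+0+0+0+0+0+0+0+0+0+0+0+0+0+0+0+0+0+0+0+0+1 mod 2 = 1
Codeword = 0100110111100110110011010100101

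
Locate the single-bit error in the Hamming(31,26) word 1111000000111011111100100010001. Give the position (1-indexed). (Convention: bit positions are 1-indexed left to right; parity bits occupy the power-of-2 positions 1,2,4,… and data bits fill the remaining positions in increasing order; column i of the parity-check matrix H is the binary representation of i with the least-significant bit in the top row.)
Syndrome s = H · r^T (mod 2), r = 1111000000111011111100100010001:
  s[0] = (1010101010101010101010101010101)·(1111000000111011111100100010001) mod 2 = 1+0+1+0+0+0+0+0+0+0+1+0+1+0+1+0+1+0+1+0+0+0+1+0+0+0+1+0+0+0+1 mod 2 = 0
  s[1] = (0110011001100110011001100110011)·(1111000000111011111100100010001) mod 2 = 0+1+1+0+0+0+0+0+0+0+1+0+0+0+1+0+0+1+1+0+0+0+1+0+0+0+1+0+0+0+1 mod 2 = 1
  s[2] = (0001111000011110000111100001111)·(1111000000111011111100100010001) mod 2 = 0+0+0+1+0+0+0+0+0+0+0+1+1+0+1+0+0+0+0+1+0+0+1+0+0+0+0+0+0+0+1 mod 2 = 1
  s[3] = (0000000111111110000000011111111)·(1111000000111011111100100010001) mod 2 = 0+0+0+0+0+0+0+0+0+0+1+1+1+0+1+0+0+0+0+0+0+0+0+0+0+0+1+0+0+0+1 mod 2 = 0
  s[4] = (0000000000000001111111111111111)·(1111000000111011111100100010001) mod 2 = 0+0+0+0+0+0+0+0+0+0+0+0+0+0+0+1+1+1+1+1+0+0+1+0+0+0+1+0+0+0+1 mod 2 = 0
Syndrome = 01100
Column i of H is the binary representation of i, so the syndrome is the binary index of the flipped bit.
Read s = 01100 with s[0] as LSB: 0·2^0 + 1·2^1 + 1·2^2 + 0·2^3 + 0·2^4 = 6.
Error is at bit position 6.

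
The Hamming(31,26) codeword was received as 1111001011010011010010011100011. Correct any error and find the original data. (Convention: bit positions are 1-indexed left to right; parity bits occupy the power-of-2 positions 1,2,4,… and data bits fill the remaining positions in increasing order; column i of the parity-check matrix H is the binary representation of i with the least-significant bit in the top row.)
Syndrome s = H · r^T (mod 2), r = 1111001011010011010010011100011:
  s[0] = (1010101010101010101010101010101)·(1111001011010011010010011100011) mod 2 = 1+0+1+0+0+0+1+0+1+0+0+0+0+0+1+0+0+0+0+0+1+0+0+0+1+0+0+0+0+0+1 mod 2 = 0
  s[1] = (0110011001100110011001100110011)·(1111001011010011010010011100011) mod 2 = 0+1+1+0+0+0+1+0+0+1+0+0+0+0+1+0+0+1+0+0+0+0+0+0+0+1+0+0+0+1+1 mod 2 = 1
  s[2] = (0001111000011110000111100001111)·(1111001011010011010010011100011) mod 2 = 0+0+0+1+0+0+1+0+0+0+0+1+0+0+1+0+0+0+0+0+1+0+0+0+0+0+0+0+0+1+1 mod 2 = 1
  s[3] = (0000000111111110000000011111111)·(1111001011010011010010011100011) mod 2 = 0+0+0+0+0+0+0+0+1+1+0+1+0+0+1+0+0+0+0+0+0+0+0+1+1+1+0+0+0+1+1 mod 2 = 1
  s[4] = (0000000000000001111111111111111)·(1111001011010011010010011100011) mod 2 = 0+0+0+0+0+0+0+0+0+0+0+0+0+0+0+1+0+1+0+0+1+0+0+1+1+1+0+0+0+1+1 mod 2 = 0
Syndrome = 01110
Column 14 of H equals this syndrome → error at bit 14 (1-indexed).
Flip bit 14: 1111001011010011010010011100011 → 1111001011010111010010011100011
Extract data bits at positions {3,5,6,7,9,10,11,12,13,14,15,17,18,19,20,21,22,23,24,25,26,27,28,29,30,31}: 10011101011010010011100011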